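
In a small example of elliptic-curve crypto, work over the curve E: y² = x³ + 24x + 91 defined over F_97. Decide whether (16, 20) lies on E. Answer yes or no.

yes

y² = 20² ≡ 12; x³ + 24x + 91 = 4571 ≡ 12 (mod 97). 12 = 12.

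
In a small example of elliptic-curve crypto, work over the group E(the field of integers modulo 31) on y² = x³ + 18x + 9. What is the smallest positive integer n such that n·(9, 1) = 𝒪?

2P: tangent at (9, 1): λ = (3·9² + 18)/(2·1) ≡ 13/2. 2⁻¹ ≡ 16 (mod 31), so λ ≡ 13·16 ≡ 22.
  x = λ² - 9 - 9 = 484 - 18 ≡ 1; y = λ·(9 - 1) - 1 ≡ 20. → (1, 20)
3P: (1, 20) + (9, 1). λ = (1 - 20)/(9 - 1) ≡ 12/8 mod 31. 8⁻¹ ≡ 4 (mod 31) since 8·4 = 32 ≡ 1, so λ ≡ 17.
  x = λ² - 1 - 9 = 289 - 10 ≡ 0; y = λ·(1 - 0) - 20 ≡ 28. → (0, 28)
4P: (0, 28) + (9, 1). λ = (1 - 28)/(9 - 0) ≡ 4/9 mod 31. 9⁻¹ ≡ 7 (mod 31), so λ ≡ 28.
  x = λ² - 0 - 9 = 784 - 9 ≡ 0; y = λ·(0 - 0) - 28 ≡ 3. → (0, 3)
5P: (0, 3) + (9, 1). λ = (1 - 3)/(9 - 0) ≡ 29/9 mod 31. 9⁻¹ ≡ 7 (mod 31) since 9·7 = 63 ≡ 1, so λ ≡ 17.
  x = λ² - 0 - 9 = 289 - 9 ≡ 1; y = λ·(0 - 1) - 3 ≡ 11. → (1, 11)
6P: (1, 11) + (9, 1). λ = (1 - 11)/(9 - 1) ≡ 21/8 mod 31. 8⁻¹ ≡ 4 (mod 31) since 8·4 = 32 ≡ 1, so λ ≡ 22.
  x = λ² - 1 - 9 = 484 - 10 ≡ 9; y = λ·(1 - 9) - 11 ≡ 30. → (9, 30)
7P: (9, 30) + (9, 1): same x and y₁ ≡ -y₂, so the sum is 𝒪.
7P = 𝒪, so the order is 7.

7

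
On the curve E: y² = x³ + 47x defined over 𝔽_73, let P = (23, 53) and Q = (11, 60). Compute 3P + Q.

First 3P:
Repeated addition: build up to 3P.
2P: tangent at (23, 53): λ = (3·23² + 47)/(2·53) ≡ 28/33. 33⁻¹ ≡ 31 (mod 73), so λ ≡ 28·31 ≡ 65.
  x = λ² - 23 - 23 = 4225 - 46 ≡ 18; y = λ·(23 - 18) - 53 ≡ 53. → (18, 53)
3P: (18, 53) + (23, 53). λ = (53 - 53)/(23 - 18) ≡ 0/5 mod 73. 5⁻¹ ≡ 44 (mod 73), so λ ≡ 0.
  x = λ² - 18 - 23 = 0 - 41 ≡ 32; y = λ·(18 - 32) - 53 ≡ 20. → (32, 20)
3P = (32, 20).
Finally 3P + Q:
(32, 20) + (11, 60). λ = (60 - 20)/(11 - 32) ≡ 40/52 mod 73. 52⁻¹ ≡ 66 (mod 73) since 52·66 = 3432 ≡ 1, so λ ≡ 12.
  x = λ² - 32 - 11 = 144 - 43 ≡ 28; y = λ·(32 - 28) - 20 ≡ 28. → (28, 28)

(28, 28)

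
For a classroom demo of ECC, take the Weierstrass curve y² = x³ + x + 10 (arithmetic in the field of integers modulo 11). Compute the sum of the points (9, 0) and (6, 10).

(1, 10)

(9, 0) + (6, 10). λ = (10 - 0)/(6 - 9) ≡ 10/8 mod 11. 8⁻¹ ≡ 7 (mod 11), so λ ≡ 4.
  x = λ² - 9 - 6 = 16 - 15 ≡ 1; y = λ·(9 - 1) - 0 ≡ 10. → (1, 10)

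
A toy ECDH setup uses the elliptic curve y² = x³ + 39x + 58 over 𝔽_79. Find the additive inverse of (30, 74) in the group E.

-(30, 74) = (30, -74 mod 79) = (30, 5).

(30, 5)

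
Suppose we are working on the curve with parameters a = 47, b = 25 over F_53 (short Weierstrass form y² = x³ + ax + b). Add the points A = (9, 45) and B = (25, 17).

(32, 35)

(9, 45) + (25, 17). λ = (17 - 45)/(25 - 9) ≡ 25/16 mod 53. 16⁻¹ ≡ 10 (mod 53), so λ ≡ 38.
  x = λ² - 9 - 25 = 1444 - 34 ≡ 32; y = λ·(9 - 32) - 45 ≡ 35. → (32, 35)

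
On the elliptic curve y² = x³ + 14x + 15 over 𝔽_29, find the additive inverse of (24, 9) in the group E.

-(24, 9) = (24, -9 mod 29) = (24, 20).

(24, 20)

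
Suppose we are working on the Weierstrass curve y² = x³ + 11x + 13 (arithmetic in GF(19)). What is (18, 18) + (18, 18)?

(13, 4)

tangent at (18, 18): λ = (3·18² + 11)/(2·18) ≡ 14/17. 17⁻¹ ≡ 9 (mod 19), so λ ≡ 14·9 ≡ 12.
  x = λ² - 18 - 18 = 144 - 36 ≡ 13; y = λ·(18 - 13) - 18 ≡ 4. → (13, 4)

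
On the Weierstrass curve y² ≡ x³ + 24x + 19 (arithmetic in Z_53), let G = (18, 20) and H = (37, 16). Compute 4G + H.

(39, 38)

First 4G:
Double-and-add on 4 = (100)₂. Start with G = (18, 20) for the leading 1-bit.
double: tangent at (18, 20): λ = (3·18² + 24)/(2·20) ≡ 42/40. 40⁻¹ ≡ 4 (mod 53), so λ ≡ 42·4 ≡ 9.
  x = λ² - 18 - 18 = 81 - 36 ≡ 45; y = λ·(18 - 45) - 20 ≡ 2. → (45, 2)
double: tangent at (45, 2): λ = (3·45² + 24)/(2·2) ≡ 4/4. 4⁻¹ ≡ 40 (mod 53), so λ ≡ 4·40 ≡ 1.
  x = λ² - 45 - 45 = 1 - 90 ≡ 17; y = λ·(45 - 17) - 2 ≡ 26. → (17, 26)
4G = (17, 26).
Finally 4G + H:
(17, 26) + (37, 16). λ = (16 - 26)/(37 - 17) ≡ 43/20 mod 53. 20⁻¹ ≡ 8 (mod 53) since 20·8 = 160 ≡ 1, so λ ≡ 26.
  x = λ² - 17 - 37 = 676 - 54 ≡ 39; y = λ·(17 - 39) - 26 ≡ 38. → (39, 38)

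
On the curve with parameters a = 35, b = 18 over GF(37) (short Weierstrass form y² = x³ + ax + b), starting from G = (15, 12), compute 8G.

(15, 25)

Double-and-add on 8 = (1000)₂. Start with G = (15, 12) for the leading 1-bit.
double: tangent at (15, 12): λ = (3·15² + 35)/(2·12) ≡ 7/24. 24⁻¹ ≡ 17 (mod 37) since 24·17 = 408 ≡ 1, so λ ≡ 7·17 ≡ 8.
  x = λ² - 15 - 15 = 64 - 30 ≡ 34; y = λ·(15 - 34) - 12 ≡ 21. → (34, 21)
double: tangent at (34, 21): λ = (3·34² + 35)/(2·21) ≡ 25/5. 5⁻¹ ≡ 15 (mod 37) since 5·15 = 75 ≡ 1, so λ ≡ 25·15 ≡ 5.
  x = λ² - 34 - 34 = 25 - 68 ≡ 31; y = λ·(34 - 31) - 21 ≡ 31. → (31, 31)
double: tangent at (31, 31): λ = (3·31² + 35)/(2·31) ≡ 32/25. 25⁻¹ ≡ 3 (mod 37), so λ ≡ 32·3 ≡ 22.
  x = λ² - 31 - 31 = 484 - 62 ≡ 15; y = λ·(31 - 15) - 31 ≡ 25. → (15, 25)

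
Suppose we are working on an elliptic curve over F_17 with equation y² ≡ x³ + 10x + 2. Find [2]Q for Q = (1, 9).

tangent at (1, 9): λ = (3·1² + 10)/(2·9) ≡ 13/1. 1⁻¹ ≡ 1 (mod 17) since 1·1 = 1 ≡ 1, so λ ≡ 13·1 ≡ 13.
  x = λ² - 1 - 1 = 169 - 2 ≡ 14; y = λ·(1 - 14) - 9 ≡ 9. → (14, 9)

(14, 9)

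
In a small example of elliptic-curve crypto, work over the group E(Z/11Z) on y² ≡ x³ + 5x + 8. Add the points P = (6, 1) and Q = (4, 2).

(6, 1) + (4, 2). λ = (2 - 1)/(4 - 6) ≡ 1/9 mod 11. 9⁻¹ ≡ 5 (mod 11) since 9·5 = 45 ≡ 1, so λ ≡ 5.
  x = λ² - 6 - 4 = 25 - 10 ≡ 4; y = λ·(6 - 4) - 1 ≡ 9. → (4, 9)

(4, 9)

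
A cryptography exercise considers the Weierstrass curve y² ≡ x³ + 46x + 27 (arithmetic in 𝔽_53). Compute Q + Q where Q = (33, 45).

(12, 9)

tangent at (33, 45): λ = (3·33² + 46)/(2·45) ≡ 27/37. 37⁻¹ ≡ 43 (mod 53), so λ ≡ 27·43 ≡ 48.
  x = λ² - 33 - 33 = 2304 - 66 ≡ 12; y = λ·(33 - 12) - 45 ≡ 9. → (12, 9)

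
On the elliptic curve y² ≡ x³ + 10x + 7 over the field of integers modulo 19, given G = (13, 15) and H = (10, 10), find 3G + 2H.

(4, 15)

First 3G:
Repeated addition: build up to 3G.
2G: tangent at (13, 15): λ = (3·13² + 10)/(2·15) ≡ 4/11. 11⁻¹ ≡ 7 (mod 19), so λ ≡ 4·7 ≡ 9.
  x = λ² - 13 - 13 = 81 - 26 ≡ 17; y = λ·(13 - 17) - 15 ≡ 6. → (17, 6)
3G: (17, 6) + (13, 15). λ = (15 - 6)/(13 - 17) ≡ 9/15 mod 19. 15⁻¹ ≡ 14 (mod 19), so λ ≡ 12.
  x = λ² - 17 - 13 = 144 - 30 ≡ 0; y = λ·(17 - 0) - 6 ≡ 8. → (0, 8)
3G = (0, 8).
Next 2H:
Repeated addition: build up to 2H.
2H: tangent at (10, 10): λ = (3·10² + 10)/(2·10) ≡ 6/1. 1⁻¹ ≡ 1 (mod 19), so λ ≡ 6·1 ≡ 6.
  x = λ² - 10 - 10 = 36 - 20 ≡ 16; y = λ·(10 - 16) - 10 ≡ 11. → (16, 11)
2H = (16, 11).
Finally 3G + 2H:
(0, 8) + (16, 11). λ = (11 - 8)/(16 - 0) ≡ 3/16 mod 19. 16⁻¹ ≡ 6 (mod 19) since 16·6 = 96 ≡ 1, so λ ≡ 18.
  x = λ² - 0 - 16 = 324 - 16 ≡ 4; y = λ·(0 - 4) - 8 ≡ 15. → (4, 15)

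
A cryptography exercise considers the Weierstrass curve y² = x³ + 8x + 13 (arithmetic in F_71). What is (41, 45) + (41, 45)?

(53, 1)

tangent at (41, 45): λ = (3·41² + 8)/(2·45) ≡ 10/19. 19⁻¹ ≡ 15 (mod 71) since 19·15 = 285 ≡ 1, so λ ≡ 10·15 ≡ 8.
  x = λ² - 41 - 41 = 64 - 82 ≡ 53; y = λ·(41 - 53) - 45 ≡ 1. → (53, 1)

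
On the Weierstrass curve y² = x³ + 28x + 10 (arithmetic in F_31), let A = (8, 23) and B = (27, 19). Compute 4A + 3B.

First 4A:
Double-and-add on 4 = (100)₂. Start with A = (8, 23) for the leading 1-bit.
double: tangent at (8, 23): λ = (3·8² + 28)/(2·23) ≡ 3/15. 15⁻¹ ≡ 29 (mod 31) since 15·29 = 435 ≡ 1, so λ ≡ 3·29 ≡ 25.
  x = λ² - 8 - 8 = 625 - 16 ≡ 20; y = λ·(8 - 20) - 23 ≡ 18. → (20, 18)
double: tangent at (20, 18): λ = (3·20² + 28)/(2·18) ≡ 19/5. 5⁻¹ ≡ 25 (mod 31), so λ ≡ 19·25 ≡ 10.
  x = λ² - 20 - 20 = 100 - 40 ≡ 29; y = λ·(20 - 29) - 18 ≡ 16. → (29, 16)
4A = (29, 16).
Next 3B:
Repeated addition: build up to 3B.
2B: tangent at (27, 19): λ = (3·27² + 28)/(2·19) ≡ 14/7. 7⁻¹ ≡ 9 (mod 31) since 7·9 = 63 ≡ 1, so λ ≡ 14·9 ≡ 2.
  x = λ² - 27 - 27 = 4 - 54 ≡ 12; y = λ·(27 - 12) - 19 ≡ 11. → (12, 11)
3B: (12, 11) + (27, 19). λ = (19 - 11)/(27 - 12) ≡ 8/15 mod 31. 15⁻¹ ≡ 29 (mod 31) since 15·29 = 435 ≡ 1, so λ ≡ 15.
  x = λ² - 12 - 27 = 225 - 39 ≡ 0; y = λ·(12 - 0) - 11 ≡ 14. → (0, 14)
3B = (0, 14).
Finally 4A + 3B:
(29, 16) + (0, 14). λ = (14 - 16)/(0 - 29) ≡ 29/2 mod 31. 2⁻¹ ≡ 16 (mod 31) since 2·16 = 32 ≡ 1, so λ ≡ 30.
  x = λ² - 29 - 0 = 900 - 29 ≡ 3; y = λ·(29 - 3) - 16 ≡ 20. → (3, 20)

(3, 20)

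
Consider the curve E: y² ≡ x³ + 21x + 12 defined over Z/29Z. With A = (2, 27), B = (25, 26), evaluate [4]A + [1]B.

(1, 18)

First 4A:
Double-and-add on 4 = (100)₂. Start with A = (2, 27) for the leading 1-bit.
double: tangent at (2, 27): λ = (3·2² + 21)/(2·27) ≡ 4/25. 25⁻¹ ≡ 7 (mod 29) since 25·7 = 175 ≡ 1, so λ ≡ 4·7 ≡ 28.
  x = λ² - 2 - 2 = 784 - 4 ≡ 26; y = λ·(2 - 26) - 27 ≡ 26. → (26, 26)
double: tangent at (26, 26): λ = (3·26² + 21)/(2·26) ≡ 19/23. 23⁻¹ ≡ 24 (mod 29), so λ ≡ 19·24 ≡ 21.
  x = λ² - 26 - 26 = 441 - 52 ≡ 12; y = λ·(26 - 12) - 26 ≡ 7. → (12, 7)
4A = (12, 7).
Finally 4A + B:
(12, 7) + (25, 26). λ = (26 - 7)/(25 - 12) ≡ 19/13 mod 29. 13⁻¹ ≡ 9 (mod 29) since 13·9 = 117 ≡ 1, so λ ≡ 26.
  x = λ² - 12 - 25 = 676 - 37 ≡ 1; y = λ·(12 - 1) - 7 ≡ 18. → (1, 18)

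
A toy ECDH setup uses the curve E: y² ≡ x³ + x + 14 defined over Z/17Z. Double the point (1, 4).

tangent at (1, 4): λ = (3·1² + 1)/(2·4) ≡ 4/8. 8⁻¹ ≡ 15 (mod 17), so λ ≡ 4·15 ≡ 9.
  x = λ² - 1 - 1 = 81 - 2 ≡ 11; y = λ·(1 - 11) - 4 ≡ 8. → (11, 8)

(11, 8)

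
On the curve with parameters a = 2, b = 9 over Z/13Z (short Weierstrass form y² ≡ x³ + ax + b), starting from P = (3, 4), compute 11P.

Double-and-add on 11 = (1011)₂. Start with P = (3, 4) for the leading 1-bit.
double: tangent at (3, 4): λ = (3·3² + 2)/(2·4) ≡ 3/8. 8⁻¹ ≡ 5 (mod 13), so λ ≡ 3·5 ≡ 2.
  x = λ² - 3 - 3 = 4 - 6 ≡ 11; y = λ·(3 - 11) - 4 ≡ 6. → (11, 6)
double: tangent at (11, 6): λ = (3·11² + 2)/(2·6) ≡ 1/12. 12⁻¹ ≡ 12 (mod 13) since 12·12 = 144 ≡ 1, so λ ≡ 1·12 ≡ 12.
  x = λ² - 11 - 11 = 144 - 22 ≡ 5; y = λ·(11 - 5) - 6 ≡ 1. → (5, 1)
add P: (5, 1) + (3, 4). λ = (4 - 1)/(3 - 5) ≡ 3/11 mod 13. 11⁻¹ ≡ 6 (mod 13), so λ ≡ 5.
  x = λ² - 5 - 3 = 25 - 8 ≡ 4; y = λ·(5 - 4) - 1 ≡ 4. → (4, 4)
double: tangent at (4, 4): λ = (3·4² + 2)/(2·4) ≡ 11/8. 8⁻¹ ≡ 5 (mod 13), so λ ≡ 11·5 ≡ 3.
  x = λ² - 4 - 4 = 9 - 8 ≡ 1; y = λ·(4 - 1) - 4 ≡ 5. → (1, 5)
add P: (1, 5) + (3, 4). λ = (4 - 5)/(3 - 1) ≡ 12/2 mod 13. 2⁻¹ ≡ 7 (mod 13) since 2·7 = 14 ≡ 1, so λ ≡ 6.
  x = λ² - 1 - 3 = 36 - 4 ≡ 6; y = λ·(1 - 6) - 5 ≡ 4. → (6, 4)

(6, 4)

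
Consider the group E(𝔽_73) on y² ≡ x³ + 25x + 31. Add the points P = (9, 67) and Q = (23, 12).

(9, 67) + (23, 12). λ = (12 - 67)/(23 - 9) ≡ 18/14 mod 73. 14⁻¹ ≡ 47 (mod 73) since 14·47 = 658 ≡ 1, so λ ≡ 43.
  x = λ² - 9 - 23 = 1849 - 32 ≡ 65; y = λ·(9 - 65) - 67 ≡ 7. → (65, 7)

(65, 7)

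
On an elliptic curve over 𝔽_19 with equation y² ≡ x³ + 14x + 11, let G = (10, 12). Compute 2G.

tangent at (10, 12): λ = (3·10² + 14)/(2·12) ≡ 10/5. 5⁻¹ ≡ 4 (mod 19) since 5·4 = 20 ≡ 1, so λ ≡ 10·4 ≡ 2.
  x = λ² - 10 - 10 = 4 - 20 ≡ 3; y = λ·(10 - 3) - 12 ≡ 2. → (3, 2)

(3, 2)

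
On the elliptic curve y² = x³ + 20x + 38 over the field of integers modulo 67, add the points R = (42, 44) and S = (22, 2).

(59, 61)

(42, 44) + (22, 2). λ = (2 - 44)/(22 - 42) ≡ 25/47 mod 67. 47⁻¹ ≡ 10 (mod 67), so λ ≡ 49.
  x = λ² - 42 - 22 = 2401 - 64 ≡ 59; y = λ·(42 - 59) - 44 ≡ 61. → (59, 61)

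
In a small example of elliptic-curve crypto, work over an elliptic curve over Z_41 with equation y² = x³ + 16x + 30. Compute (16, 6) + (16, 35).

O

The two points share x = 16 and their y-coordinates satisfy 6 + 35 ≡ 0 (mod 41), so they are inverses. Their sum is 𝒪.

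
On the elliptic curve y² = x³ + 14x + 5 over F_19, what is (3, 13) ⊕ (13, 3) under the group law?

(3, 13) + (13, 3). λ = (3 - 13)/(13 - 3) ≡ 9/10 mod 19. 10⁻¹ ≡ 2 (mod 19), so λ ≡ 18.
  x = λ² - 3 - 13 = 324 - 16 ≡ 4; y = λ·(3 - 4) - 13 ≡ 7. → (4, 7)

(4, 7)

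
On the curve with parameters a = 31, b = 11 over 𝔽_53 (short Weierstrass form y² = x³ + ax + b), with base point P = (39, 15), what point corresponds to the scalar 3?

(34, 6)

Repeated addition: build up to 3P.
2P: tangent at (39, 15): λ = (3·39² + 31)/(2·15) ≡ 36/30. 30⁻¹ ≡ 23 (mod 53), so λ ≡ 36·23 ≡ 33.
  x = λ² - 39 - 39 = 1089 - 78 ≡ 4; y = λ·(39 - 4) - 15 ≡ 27. → (4, 27)
3P: (4, 27) + (39, 15). λ = (15 - 27)/(39 - 4) ≡ 41/35 mod 53. 35⁻¹ ≡ 50 (mod 53) since 35·50 = 1750 ≡ 1, so λ ≡ 36.
  x = λ² - 4 - 39 = 1296 - 43 ≡ 34; y = λ·(4 - 34) - 27 ≡ 6. → (34, 6)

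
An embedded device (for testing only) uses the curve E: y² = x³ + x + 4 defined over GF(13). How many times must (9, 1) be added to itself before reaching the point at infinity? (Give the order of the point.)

7

2P: tangent at (9, 1): λ = (3·9² + 1)/(2·1) ≡ 10/2. 2⁻¹ ≡ 7 (mod 13), so λ ≡ 10·7 ≡ 5.
  x = λ² - 9 - 9 = 25 - 18 ≡ 7; y = λ·(9 - 7) - 1 ≡ 9. → (7, 9)
3P: (7, 9) + (9, 1). λ = (1 - 9)/(9 - 7) ≡ 5/2 mod 13. 2⁻¹ ≡ 7 (mod 13), so λ ≡ 9.
  x = λ² - 7 - 9 = 81 - 16 ≡ 0; y = λ·(7 - 0) - 9 ≡ 2. → (0, 2)
4P: (0, 2) + (9, 1). λ = (1 - 2)/(9 - 0) ≡ 12/9 mod 13. 9⁻¹ ≡ 3 (mod 13), so λ ≡ 10.
  x = λ² - 0 - 9 = 100 - 9 ≡ 0; y = λ·(0 - 0) - 2 ≡ 11. → (0, 11)
5P: (0, 11) + (9, 1). λ = (1 - 11)/(9 - 0) ≡ 3/9 mod 13. 9⁻¹ ≡ 3 (mod 13) since 9·3 = 27 ≡ 1, so λ ≡ 9.
  x = λ² - 0 - 9 = 81 - 9 ≡ 7; y = λ·(0 - 7) - 11 ≡ 4. → (7, 4)
6P: (7, 4) + (9, 1). λ = (1 - 4)/(9 - 7) ≡ 10/2 mod 13. 2⁻¹ ≡ 7 (mod 13), so λ ≡ 5.
  x = λ² - 7 - 9 = 25 - 16 ≡ 9; y = λ·(7 - 9) - 4 ≡ 12. → (9, 12)
7P: (9, 12) + (9, 1): same x and y₁ ≡ -y₂, so the sum is the point at infinity.
7P = the point at infinity, so the order is 7.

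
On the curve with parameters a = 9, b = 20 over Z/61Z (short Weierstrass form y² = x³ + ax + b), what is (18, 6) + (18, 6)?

tangent at (18, 6): λ = (3·18² + 9)/(2·6) ≡ 5/12. 12⁻¹ ≡ 56 (mod 61) since 12·56 = 672 ≡ 1, so λ ≡ 5·56 ≡ 36.
  x = λ² - 18 - 18 = 1296 - 36 ≡ 40; y = λ·(18 - 40) - 6 ≡ 56. → (40, 56)

(40, 56)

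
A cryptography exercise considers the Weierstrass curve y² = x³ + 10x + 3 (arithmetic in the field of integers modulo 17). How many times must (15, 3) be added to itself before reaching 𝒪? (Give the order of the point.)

4

2P: tangent at (15, 3): λ = (3·15² + 10)/(2·3) ≡ 5/6. 6⁻¹ ≡ 3 (mod 17), so λ ≡ 5·3 ≡ 15.
  x = λ² - 15 - 15 = 225 - 30 ≡ 8; y = λ·(15 - 8) - 3 ≡ 0. → (8, 0)
3P: (8, 0) + (15, 3). λ = (3 - 0)/(15 - 8) ≡ 3/7 mod 17. 7⁻¹ ≡ 5 (mod 17), so λ ≡ 15.
  x = λ² - 8 - 15 = 225 - 23 ≡ 15; y = λ·(8 - 15) - 0 ≡ 14. → (15, 14)
4P: (15, 14) + (15, 3): same x and y₁ ≡ -y₂, so the sum is 𝒪.
4P = 𝒪, so the order is 4.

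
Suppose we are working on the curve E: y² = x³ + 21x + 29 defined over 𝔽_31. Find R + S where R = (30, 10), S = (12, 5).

(24, 2)

(30, 10) + (12, 5). λ = (5 - 10)/(12 - 30) ≡ 26/13 mod 31. 13⁻¹ ≡ 12 (mod 31), so λ ≡ 2.
  x = λ² - 30 - 12 = 4 - 42 ≡ 24; y = λ·(30 - 24) - 10 ≡ 2. → (24, 2)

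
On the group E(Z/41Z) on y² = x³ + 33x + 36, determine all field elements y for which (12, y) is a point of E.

x³ + 33x + 36 = 2160 ≡ 28 (mod 41).
28 is a non-residue mod 41; no y exists.

none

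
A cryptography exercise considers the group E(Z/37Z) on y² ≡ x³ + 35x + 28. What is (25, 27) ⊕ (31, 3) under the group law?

(34, 9)

(25, 27) + (31, 3). λ = (3 - 27)/(31 - 25) ≡ 13/6 mod 37. 6⁻¹ ≡ 31 (mod 37) since 6·31 = 186 ≡ 1, so λ ≡ 33.
  x = λ² - 25 - 31 = 1089 - 56 ≡ 34; y = λ·(25 - 34) - 27 ≡ 9. → (34, 9)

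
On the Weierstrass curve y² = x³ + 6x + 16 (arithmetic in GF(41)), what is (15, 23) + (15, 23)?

(36, 36)

tangent at (15, 23): λ = (3·15² + 6)/(2·23) ≡ 25/5. 5⁻¹ ≡ 33 (mod 41) since 5·33 = 165 ≡ 1, so λ ≡ 25·33 ≡ 5.
  x = λ² - 15 - 15 = 25 - 30 ≡ 36; y = λ·(15 - 36) - 23 ≡ 36. → (36, 36)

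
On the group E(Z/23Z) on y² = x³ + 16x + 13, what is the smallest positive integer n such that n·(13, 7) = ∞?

12

2P: tangent at (13, 7): λ = (3·13² + 16)/(2·7) ≡ 17/14. 14⁻¹ ≡ 5 (mod 23), so λ ≡ 17·5 ≡ 16.
  x = λ² - 13 - 13 = 256 - 26 ≡ 0; y = λ·(13 - 0) - 7 ≡ 17. → (0, 17)
3P: (0, 17) + (13, 7). λ = (7 - 17)/(13 - 0) ≡ 13/13 mod 23. 13⁻¹ ≡ 16 (mod 23) since 13·16 = 208 ≡ 1, so λ ≡ 1.
  x = λ² - 0 - 13 = 1 - 13 ≡ 11; y = λ·(0 - 11) - 17 ≡ 18. → (11, 18)
4P: (11, 18) + (13, 7). λ = (7 - 18)/(13 - 11) ≡ 12/2 mod 23. 2⁻¹ ≡ 12 (mod 23), so λ ≡ 6.
  x = λ² - 11 - 13 = 36 - 24 ≡ 12; y = λ·(11 - 12) - 18 ≡ 22. → (12, 22)
5P: (12, 22) + (13, 7). λ = (7 - 22)/(13 - 12) ≡ 8/1 mod 23. 1⁻¹ ≡ 1 (mod 23) since 1·1 = 1 ≡ 1, so λ ≡ 8.
  x = λ² - 12 - 13 = 64 - 25 ≡ 16; y = λ·(12 - 16) - 22 ≡ 15. → (16, 15)
6P: (16, 15) + (13, 7). λ = (7 - 15)/(13 - 16) ≡ 15/20 mod 23. 20⁻¹ ≡ 15 (mod 23), so λ ≡ 18.
  x = λ² - 16 - 13 = 324 - 29 ≡ 19; y = λ·(16 - 19) - 15 ≡ 0. → (19, 0)
7P: (19, 0) + (13, 7). λ = (7 - 0)/(13 - 19) ≡ 7/17 mod 23. 17⁻¹ ≡ 19 (mod 23), so λ ≡ 18.
  x = λ² - 19 - 13 = 324 - 32 ≡ 16; y = λ·(19 - 16) - 0 ≡ 8. → (16, 8)
8P: (16, 8) + (13, 7). λ = (7 - 8)/(13 - 16) ≡ 22/20 mod 23. 20⁻¹ ≡ 15 (mod 23), so λ ≡ 8.
  x = λ² - 16 - 13 = 64 - 29 ≡ 12; y = λ·(16 - 12) - 8 ≡ 1. → (12, 1)
9P: (12, 1) + (13, 7). λ = (7 - 1)/(13 - 12) ≡ 6/1 mod 23. 1⁻¹ ≡ 1 (mod 23), so λ ≡ 6.
  x = λ² - 12 - 13 = 36 - 25 ≡ 11; y = λ·(12 - 11) - 1 ≡ 5. → (11, 5)
10P: (11, 5) + (13, 7). λ = (7 - 5)/(13 - 11) ≡ 2/2 mod 23. 2⁻¹ ≡ 12 (mod 23), so λ ≡ 1.
  x = λ² - 11 - 13 = 1 - 24 ≡ 0; y = λ·(11 - 0) - 5 ≡ 6. → (0, 6)
11P: (0, 6) + (13, 7). λ = (7 - 6)/(13 - 0) ≡ 1/13 mod 23. 13⁻¹ ≡ 16 (mod 23), so λ ≡ 16.
  x = λ² - 0 - 13 = 256 - 13 ≡ 13; y = λ·(0 - 13) - 6 ≡ 16. → (13, 16)
12P: (13, 16) + (13, 7): same x and y₁ ≡ -y₂, so the sum is ∞.
12P = ∞, so the order is 12.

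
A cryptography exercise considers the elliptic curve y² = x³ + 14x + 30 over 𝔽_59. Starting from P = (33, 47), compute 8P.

Repeated addition: build up to 8P.
2P: tangent at (33, 47): λ = (3·33² + 14)/(2·47) ≡ 36/35. 35⁻¹ ≡ 27 (mod 59) since 35·27 = 945 ≡ 1, so λ ≡ 36·27 ≡ 28.
  x = λ² - 33 - 33 = 784 - 66 ≡ 10; y = λ·(33 - 10) - 47 ≡ 7. → (10, 7)
3P: (10, 7) + (33, 47). λ = (47 - 7)/(33 - 10) ≡ 40/23 mod 59. 23⁻¹ ≡ 18 (mod 59) since 23·18 = 414 ≡ 1, so λ ≡ 12.
  x = λ² - 10 - 33 = 144 - 43 ≡ 42; y = λ·(10 - 42) - 7 ≡ 22. → (42, 22)
4P: (42, 22) + (33, 47). λ = (47 - 22)/(33 - 42) ≡ 25/50 mod 59. 50⁻¹ ≡ 13 (mod 59) since 50·13 = 650 ≡ 1, so λ ≡ 30.
  x = λ² - 42 - 33 = 900 - 75 ≡ 58; y = λ·(42 - 58) - 22 ≡ 29. → (58, 29)
5P: (58, 29) + (33, 47). λ = (47 - 29)/(33 - 58) ≡ 18/34 mod 59. 34⁻¹ ≡ 33 (mod 59), so λ ≡ 4.
  x = λ² - 58 - 33 = 16 - 91 ≡ 43; y = λ·(58 - 43) - 29 ≡ 31. → (43, 31)
6P: (43, 31) + (33, 47). λ = (47 - 31)/(33 - 43) ≡ 16/49 mod 59. 49⁻¹ ≡ 53 (mod 59), so λ ≡ 22.
  x = λ² - 43 - 33 = 484 - 76 ≡ 54; y = λ·(43 - 54) - 31 ≡ 22. → (54, 22)
7P: (54, 22) + (33, 47). λ = (47 - 22)/(33 - 54) ≡ 25/38 mod 59. 38⁻¹ ≡ 14 (mod 59), so λ ≡ 55.
  x = λ² - 54 - 33 = 3025 - 87 ≡ 47; y = λ·(54 - 47) - 22 ≡ 9. → (47, 9)
8P: (47, 9) + (33, 47). λ = (47 - 9)/(33 - 47) ≡ 38/45 mod 59. 45⁻¹ ≡ 21 (mod 59), so λ ≡ 31.
  x = λ² - 47 - 33 = 961 - 80 ≡ 55; y = λ·(47 - 55) - 9 ≡ 38. → (55, 38)

(55, 38)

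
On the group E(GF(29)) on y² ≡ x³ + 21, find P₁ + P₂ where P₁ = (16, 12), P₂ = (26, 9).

(16, 12) + (26, 9). λ = (9 - 12)/(26 - 16) ≡ 26/10 mod 29. 10⁻¹ ≡ 3 (mod 29), so λ ≡ 20.
  x = λ² - 16 - 26 = 400 - 42 ≡ 10; y = λ·(16 - 10) - 12 ≡ 21. → (10, 21)

(10, 21)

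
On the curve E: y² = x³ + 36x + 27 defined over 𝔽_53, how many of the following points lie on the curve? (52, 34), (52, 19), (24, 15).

(52, 34): 34² ≡ 43, rhs ≡ 43 → on.
(52, 19): 19² ≡ 43, rhs ≡ 43 → on.
(24, 15): 15² ≡ 13, rhs ≡ 34 → off.

2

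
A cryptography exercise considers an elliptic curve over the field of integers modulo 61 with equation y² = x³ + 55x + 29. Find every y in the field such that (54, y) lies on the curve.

none

x³ + 55x + 29 = 160463 ≡ 33 (mod 61).
33 is a non-residue mod 61; no y exists.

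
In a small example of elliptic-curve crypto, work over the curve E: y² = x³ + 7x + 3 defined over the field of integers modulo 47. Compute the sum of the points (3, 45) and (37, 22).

(41, 36)

(3, 45) + (37, 22). λ = (22 - 45)/(37 - 3) ≡ 24/34 mod 47. 34⁻¹ ≡ 18 (mod 47), so λ ≡ 9.
  x = λ² - 3 - 37 = 81 - 40 ≡ 41; y = λ·(3 - 41) - 45 ≡ 36. → (41, 36)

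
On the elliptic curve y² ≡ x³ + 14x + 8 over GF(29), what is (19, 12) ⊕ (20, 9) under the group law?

(19, 12) + (20, 9). λ = (9 - 12)/(20 - 19) ≡ 26/1 mod 29. 1⁻¹ ≡ 1 (mod 29) since 1·1 = 1 ≡ 1, so λ ≡ 26.
  x = λ² - 19 - 20 = 676 - 39 ≡ 28; y = λ·(19 - 28) - 12 ≡ 15. → (28, 15)

(28, 15)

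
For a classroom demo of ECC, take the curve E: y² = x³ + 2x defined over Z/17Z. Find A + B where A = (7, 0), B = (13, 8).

(12, 16)

(7, 0) + (13, 8). λ = (8 - 0)/(13 - 7) ≡ 8/6 mod 17. 6⁻¹ ≡ 3 (mod 17), so λ ≡ 7.
  x = λ² - 7 - 13 = 49 - 20 ≡ 12; y = λ·(7 - 12) - 0 ≡ 16. → (12, 16)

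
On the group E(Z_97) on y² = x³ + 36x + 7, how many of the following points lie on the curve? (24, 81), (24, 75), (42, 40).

0

(24, 81): 81² ≡ 62, rhs ≡ 48 → off.
(24, 75): 75² ≡ 96, rhs ≡ 48 → off.
(42, 40): 40² ≡ 48, rhs ≡ 44 → off.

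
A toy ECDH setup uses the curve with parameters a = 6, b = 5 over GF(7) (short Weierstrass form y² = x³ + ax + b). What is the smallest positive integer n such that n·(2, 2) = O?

2P: tangent at (2, 2): λ = (3·2² + 6)/(2·2) ≡ 4/4. 4⁻¹ ≡ 2 (mod 7), so λ ≡ 4·2 ≡ 1.
  x = λ² - 2 - 2 = 1 - 4 ≡ 4; y = λ·(2 - 4) - 2 ≡ 3. → (4, 3)
3P: (4, 3) + (2, 2). λ = (2 - 3)/(2 - 4) ≡ 6/5 mod 7. 5⁻¹ ≡ 3 (mod 7), so λ ≡ 4.
  x = λ² - 4 - 2 = 16 - 6 ≡ 3; y = λ·(4 - 3) - 3 ≡ 1. → (3, 1)
4P: (3, 1) + (2, 2). λ = (2 - 1)/(2 - 3) ≡ 1/6 mod 7. 6⁻¹ ≡ 6 (mod 7), so λ ≡ 6.
  x = λ² - 3 - 2 = 36 - 5 ≡ 3; y = λ·(3 - 3) - 1 ≡ 6. → (3, 6)
5P: (3, 6) + (2, 2). λ = (2 - 6)/(2 - 3) ≡ 3/6 mod 7. 6⁻¹ ≡ 6 (mod 7) since 6·6 = 36 ≡ 1, so λ ≡ 4.
  x = λ² - 3 - 2 = 16 - 5 ≡ 4; y = λ·(3 - 4) - 6 ≡ 4. → (4, 4)
6P: (4, 4) + (2, 2). λ = (2 - 4)/(2 - 4) ≡ 5/5 mod 7. 5⁻¹ ≡ 3 (mod 7) since 5·3 = 15 ≡ 1, so λ ≡ 1.
  x = λ² - 4 - 2 = 1 - 6 ≡ 2; y = λ·(4 - 2) - 4 ≡ 5. → (2, 5)
7P: (2, 5) + (2, 2): same x and y₁ ≡ -y₂, so the sum is O.
7P = O, so the order is 7.

7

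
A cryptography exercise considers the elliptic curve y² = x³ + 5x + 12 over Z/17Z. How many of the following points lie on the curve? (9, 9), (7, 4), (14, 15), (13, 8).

3

(9, 9): 9² ≡ 13, rhs ≡ 4 → off.
(7, 4): 4² ≡ 16, rhs ≡ 16 → on.
(14, 15): 15² ≡ 4, rhs ≡ 4 → on.
(13, 8): 8² ≡ 13, rhs ≡ 13 → on.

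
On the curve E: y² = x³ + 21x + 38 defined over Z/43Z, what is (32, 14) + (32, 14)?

tangent at (32, 14): λ = (3·32² + 21)/(2·14) ≡ 40/28. 28⁻¹ ≡ 20 (mod 43) since 28·20 = 560 ≡ 1, so λ ≡ 40·20 ≡ 26.
  x = λ² - 32 - 32 = 676 - 64 ≡ 10; y = λ·(32 - 10) - 14 ≡ 42. → (10, 42)

(10, 42)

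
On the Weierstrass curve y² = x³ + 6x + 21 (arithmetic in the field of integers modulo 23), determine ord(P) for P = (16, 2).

9

2P: tangent at (16, 2): λ = (3·16² + 6)/(2·2) ≡ 15/4. 4⁻¹ ≡ 6 (mod 23), so λ ≡ 15·6 ≡ 21.
  x = λ² - 16 - 16 = 441 - 32 ≡ 18; y = λ·(16 - 18) - 2 ≡ 2. → (18, 2)
3P: (18, 2) + (16, 2). λ = (2 - 2)/(16 - 18) ≡ 0/21 mod 23. 21⁻¹ ≡ 11 (mod 23), so λ ≡ 0.
  x = λ² - 18 - 16 = 0 - 34 ≡ 12; y = λ·(18 - 12) - 2 ≡ 21. → (12, 21)
4P: (12, 21) + (16, 2). λ = (2 - 21)/(16 - 12) ≡ 4/4 mod 23. 4⁻¹ ≡ 6 (mod 23) since 4·6 = 24 ≡ 1, so λ ≡ 1.
  x = λ² - 12 - 16 = 1 - 28 ≡ 19; y = λ·(12 - 19) - 21 ≡ 18. → (19, 18)
5P: (19, 18) + (16, 2). λ = (2 - 18)/(16 - 19) ≡ 7/20 mod 23. 20⁻¹ ≡ 15 (mod 23), so λ ≡ 13.
  x = λ² - 19 - 16 = 169 - 35 ≡ 19; y = λ·(19 - 19) - 18 ≡ 5. → (19, 5)
6P: (19, 5) + (16, 2). λ = (2 - 5)/(16 - 19) ≡ 20/20 mod 23. 20⁻¹ ≡ 15 (mod 23), so λ ≡ 1.
  x = λ² - 19 - 16 = 1 - 35 ≡ 12; y = λ·(19 - 12) - 5 ≡ 2. → (12, 2)
7P: (12, 2) + (16, 2). λ = (2 - 2)/(16 - 12) ≡ 0/4 mod 23. 4⁻¹ ≡ 6 (mod 23) since 4·6 = 24 ≡ 1, so λ ≡ 0.
  x = λ² - 12 - 16 = 0 - 28 ≡ 18; y = λ·(12 - 18) - 2 ≡ 21. → (18, 21)
8P: (18, 21) + (16, 2). λ = (2 - 21)/(16 - 18) ≡ 4/21 mod 23. 21⁻¹ ≡ 11 (mod 23), so λ ≡ 21.
  x = λ² - 18 - 16 = 441 - 34 ≡ 16; y = λ·(18 - 16) - 21 ≡ 21. → (16, 21)
9P: (16, 21) + (16, 2): same x and y₁ ≡ -y₂, so the sum is ∞.
9P = ∞, so the order is 9.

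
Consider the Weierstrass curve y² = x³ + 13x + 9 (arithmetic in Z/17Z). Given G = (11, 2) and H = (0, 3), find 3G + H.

First 3G:
Repeated addition: build up to 3G.
2G: tangent at (11, 2): λ = (3·11² + 13)/(2·2) ≡ 2/4. 4⁻¹ ≡ 13 (mod 17) since 4·13 = 52 ≡ 1, so λ ≡ 2·13 ≡ 9.
  x = λ² - 11 - 11 = 81 - 22 ≡ 8; y = λ·(11 - 8) - 2 ≡ 8. → (8, 8)
3G: (8, 8) + (11, 2). λ = (2 - 8)/(11 - 8) ≡ 11/3 mod 17. 3⁻¹ ≡ 6 (mod 17), so λ ≡ 15.
  x = λ² - 8 - 11 = 225 - 19 ≡ 2; y = λ·(8 - 2) - 8 ≡ 14. → (2, 14)
3G = (2, 14).
Finally 3G + H:
(2, 14) + (0, 3). λ = (3 - 14)/(0 - 2) ≡ 6/15 mod 17. 15⁻¹ ≡ 8 (mod 17), so λ ≡ 14.
  x = λ² - 2 - 0 = 196 - 2 ≡ 7; y = λ·(2 - 7) - 14 ≡ 1. → (7, 1)

(7, 1)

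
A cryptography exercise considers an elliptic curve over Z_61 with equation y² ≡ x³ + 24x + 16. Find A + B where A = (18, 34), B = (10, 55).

(18, 34) + (10, 55). λ = (55 - 34)/(10 - 18) ≡ 21/53 mod 61. 53⁻¹ ≡ 38 (mod 61), so λ ≡ 5.
  x = λ² - 18 - 10 = 25 - 28 ≡ 58; y = λ·(18 - 58) - 34 ≡ 10. → (58, 10)

(58, 10)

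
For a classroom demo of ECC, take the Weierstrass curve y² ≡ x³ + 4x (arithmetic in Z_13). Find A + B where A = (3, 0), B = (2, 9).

(11, 7)

(3, 0) + (2, 9). λ = (9 - 0)/(2 - 3) ≡ 9/12 mod 13. 12⁻¹ ≡ 12 (mod 13), so λ ≡ 4.
  x = λ² - 3 - 2 = 16 - 5 ≡ 11; y = λ·(3 - 11) - 0 ≡ 7. → (11, 7)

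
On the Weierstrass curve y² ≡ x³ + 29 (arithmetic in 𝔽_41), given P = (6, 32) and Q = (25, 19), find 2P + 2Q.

(10, 39)

First 2P:
Repeated addition: build up to 2P.
2P: tangent at (6, 32): λ = (3·6² + 0)/(2·32) ≡ 26/23. 23⁻¹ ≡ 25 (mod 41) since 23·25 = 575 ≡ 1, so λ ≡ 26·25 ≡ 35.
  x = λ² - 6 - 6 = 1225 - 12 ≡ 24; y = λ·(6 - 24) - 32 ≡ 35. → (24, 35)
2P = (24, 35).
Next 2Q:
Repeated addition: build up to 2Q.
2Q: tangent at (25, 19): λ = (3·25² + 0)/(2·19) ≡ 30/38. 38⁻¹ ≡ 27 (mod 41) since 38·27 = 1026 ≡ 1, so λ ≡ 30·27 ≡ 31.
  x = λ² - 25 - 25 = 961 - 50 ≡ 9; y = λ·(25 - 9) - 19 ≡ 26. → (9, 26)
2Q = (9, 26).
Finally 2P + 2Q:
(24, 35) + (9, 26). λ = (26 - 35)/(9 - 24) ≡ 32/26 mod 41. 26⁻¹ ≡ 30 (mod 41), so λ ≡ 17.
  x = λ² - 24 - 9 = 289 - 33 ≡ 10; y = λ·(24 - 10) - 35 ≡ 39. → (10, 39)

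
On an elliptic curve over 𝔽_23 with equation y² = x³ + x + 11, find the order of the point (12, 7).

2P: tangent at (12, 7): λ = (3·12² + 1)/(2·7) ≡ 19/14. 14⁻¹ ≡ 5 (mod 23) since 14·5 = 70 ≡ 1, so λ ≡ 19·5 ≡ 3.
  x = λ² - 12 - 12 = 9 - 24 ≡ 8; y = λ·(12 - 8) - 7 ≡ 5. → (8, 5)
3P: (8, 5) + (12, 7). λ = (7 - 5)/(12 - 8) ≡ 2/4 mod 23. 4⁻¹ ≡ 6 (mod 23), so λ ≡ 12.
  x = λ² - 8 - 12 = 144 - 20 ≡ 9; y = λ·(8 - 9) - 5 ≡ 6. → (9, 6)
4P: (9, 6) + (12, 7). λ = (7 - 6)/(12 - 9) ≡ 1/3 mod 23. 3⁻¹ ≡ 8 (mod 23), so λ ≡ 8.
  x = λ² - 9 - 12 = 64 - 21 ≡ 20; y = λ·(9 - 20) - 6 ≡ 21. → (20, 21)
5P: (20, 21) + (12, 7). λ = (7 - 21)/(12 - 20) ≡ 9/15 mod 23. 15⁻¹ ≡ 20 (mod 23) since 15·20 = 300 ≡ 1, so λ ≡ 19.
  x = λ² - 20 - 12 = 361 - 32 ≡ 7; y = λ·(20 - 7) - 21 ≡ 19. → (7, 19)
6P: (7, 19) + (12, 7). λ = (7 - 19)/(12 - 7) ≡ 11/5 mod 23. 5⁻¹ ≡ 14 (mod 23), so λ ≡ 16.
  x = λ² - 7 - 12 = 256 - 19 ≡ 7; y = λ·(7 - 7) - 19 ≡ 4. → (7, 4)
7P: (7, 4) + (12, 7). λ = (7 - 4)/(12 - 7) ≡ 3/5 mod 23. 5⁻¹ ≡ 14 (mod 23) since 5·14 = 70 ≡ 1, so λ ≡ 19.
  x = λ² - 7 - 12 = 361 - 19 ≡ 20; y = λ·(7 - 20) - 4 ≡ 2. → (20, 2)
8P: (20, 2) + (12, 7). λ = (7 - 2)/(12 - 20) ≡ 5/15 mod 23. 15⁻¹ ≡ 20 (mod 23), so λ ≡ 8.
  x = λ² - 20 - 12 = 64 - 32 ≡ 9; y = λ·(20 - 9) - 2 ≡ 17. → (9, 17)
9P: (9, 17) + (12, 7). λ = (7 - 17)/(12 - 9) ≡ 13/3 mod 23. 3⁻¹ ≡ 8 (mod 23), so λ ≡ 12.
  x = λ² - 9 - 12 = 144 - 21 ≡ 8; y = λ·(9 - 8) - 17 ≡ 18. → (8, 18)
10P: (8, 18) + (12, 7). λ = (7 - 18)/(12 - 8) ≡ 12/4 mod 23. 4⁻¹ ≡ 6 (mod 23), so λ ≡ 3.
  x = λ² - 8 - 12 = 9 - 20 ≡ 12; y = λ·(8 - 12) - 18 ≡ 16. → (12, 16)
11P: (12, 16) + (12, 7): same x and y₁ ≡ -y₂, so the sum is the point at infinity.
11P = the point at infinity, so the order is 11.

11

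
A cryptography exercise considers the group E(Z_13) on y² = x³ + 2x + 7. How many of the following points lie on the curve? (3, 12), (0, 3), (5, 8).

2

(3, 12): 12² ≡ 1, rhs ≡ 1 → on.
(0, 3): 3² ≡ 9, rhs ≡ 7 → off.
(5, 8): 8² ≡ 12, rhs ≡ 12 → on.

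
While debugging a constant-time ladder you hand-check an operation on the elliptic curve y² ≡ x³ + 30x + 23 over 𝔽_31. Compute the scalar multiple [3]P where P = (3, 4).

Repeated addition: build up to 3P.
2P: tangent at (3, 4): λ = (3·3² + 30)/(2·4) ≡ 26/8. 8⁻¹ ≡ 4 (mod 31), so λ ≡ 26·4 ≡ 11.
  x = λ² - 3 - 3 = 121 - 6 ≡ 22; y = λ·(3 - 22) - 4 ≡ 4. → (22, 4)
3P: (22, 4) + (3, 4). λ = (4 - 4)/(3 - 22) ≡ 0/12 mod 31. 12⁻¹ ≡ 13 (mod 31), so λ ≡ 0.
  x = λ² - 22 - 3 = 0 - 25 ≡ 6; y = λ·(22 - 6) - 4 ≡ 27. → (6, 27)

(6, 27)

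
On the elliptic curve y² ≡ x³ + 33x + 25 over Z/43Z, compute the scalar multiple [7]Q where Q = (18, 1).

Double-and-add on 7 = (111)₂. Start with Q = (18, 1) for the leading 1-bit.
double: tangent at (18, 1): λ = (3·18² + 33)/(2·1) ≡ 16/2. 2⁻¹ ≡ 22 (mod 43), so λ ≡ 16·22 ≡ 8.
  x = λ² - 18 - 18 = 64 - 36 ≡ 28; y = λ·(18 - 28) - 1 ≡ 5. → (28, 5)
add Q: (28, 5) + (18, 1). λ = (1 - 5)/(18 - 28) ≡ 39/33 mod 43. 33⁻¹ ≡ 30 (mod 43), so λ ≡ 9.
  x = λ² - 28 - 18 = 81 - 46 ≡ 35; y = λ·(28 - 35) - 5 ≡ 18. → (35, 18)
double: tangent at (35, 18): λ = (3·35² + 33)/(2·18) ≡ 10/36. 36⁻¹ ≡ 6 (mod 43) since 36·6 = 216 ≡ 1, so λ ≡ 10·6 ≡ 17.
  x = λ² - 35 - 35 = 289 - 70 ≡ 4; y = λ·(35 - 4) - 18 ≡ 36. → (4, 36)
add Q: (4, 36) + (18, 1). λ = (1 - 36)/(18 - 4) ≡ 8/14 mod 43. 14⁻¹ ≡ 40 (mod 43) since 14·40 = 560 ≡ 1, so λ ≡ 19.
  x = λ² - 4 - 18 = 361 - 22 ≡ 38; y = λ·(4 - 38) - 36 ≡ 6. → (38, 6)

(38, 6)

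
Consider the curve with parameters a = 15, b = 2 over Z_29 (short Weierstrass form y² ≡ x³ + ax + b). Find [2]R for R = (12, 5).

(25, 20)

tangent at (12, 5): λ = (3·12² + 15)/(2·5) ≡ 12/10. 10⁻¹ ≡ 3 (mod 29) since 10·3 = 30 ≡ 1, so λ ≡ 12·3 ≡ 7.
  x = λ² - 12 - 12 = 49 - 24 ≡ 25; y = λ·(12 - 25) - 5 ≡ 20. → (25, 20)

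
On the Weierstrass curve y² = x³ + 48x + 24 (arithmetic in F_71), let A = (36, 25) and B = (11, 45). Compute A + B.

(36, 25) + (11, 45). λ = (45 - 25)/(11 - 36) ≡ 20/46 mod 71. 46⁻¹ ≡ 17 (mod 71), so λ ≡ 56.
  x = λ² - 36 - 11 = 3136 - 47 ≡ 36; y = λ·(36 - 36) - 25 ≡ 46. → (36, 46)

(36, 46)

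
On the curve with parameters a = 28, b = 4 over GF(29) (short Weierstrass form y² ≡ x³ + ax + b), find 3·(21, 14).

Write G = (21, 14).
Repeated addition: build up to 3G.
2G: tangent at (21, 14): λ = (3·21² + 28)/(2·14) ≡ 17/28. 28⁻¹ ≡ 28 (mod 29), so λ ≡ 17·28 ≡ 12.
  x = λ² - 21 - 21 = 144 - 42 ≡ 15; y = λ·(21 - 15) - 14 ≡ 0. → (15, 0)
3G: (15, 0) + (21, 14). λ = (14 - 0)/(21 - 15) ≡ 14/6 mod 29. 6⁻¹ ≡ 5 (mod 29) since 6·5 = 30 ≡ 1, so λ ≡ 12.
  x = λ² - 15 - 21 = 144 - 36 ≡ 21; y = λ·(15 - 21) - 0 ≡ 15. → (21, 15)

(21, 15)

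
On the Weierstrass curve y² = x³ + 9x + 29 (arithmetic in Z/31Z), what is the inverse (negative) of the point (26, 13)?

(26, 18)

-(26, 13) = (26, -13 mod 31) = (26, 18).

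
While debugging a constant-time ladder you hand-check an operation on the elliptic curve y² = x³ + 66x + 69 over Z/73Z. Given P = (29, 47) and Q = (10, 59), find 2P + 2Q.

(71, 32)

First 2P:
Repeated addition: build up to 2P.
2P: tangent at (29, 47): λ = (3·29² + 66)/(2·47) ≡ 34/21. 21⁻¹ ≡ 7 (mod 73), so λ ≡ 34·7 ≡ 19.
  x = λ² - 29 - 29 = 361 - 58 ≡ 11; y = λ·(29 - 11) - 47 ≡ 3. → (11, 3)
2P = (11, 3).
Next 2Q:
Repeated addition: build up to 2Q.
2Q: tangent at (10, 59): λ = (3·10² + 66)/(2·59) ≡ 1/45. 45⁻¹ ≡ 13 (mod 73), so λ ≡ 1·13 ≡ 13.
  x = λ² - 10 - 10 = 169 - 20 ≡ 3; y = λ·(10 - 3) - 59 ≡ 32. → (3, 32)
2Q = (3, 32).
Finally 2P + 2Q:
(11, 3) + (3, 32). λ = (32 - 3)/(3 - 11) ≡ 29/65 mod 73. 65⁻¹ ≡ 9 (mod 73), so λ ≡ 42.
  x = λ² - 11 - 3 = 1764 - 14 ≡ 71; y = λ·(11 - 71) - 3 ≡ 32. → (71, 32)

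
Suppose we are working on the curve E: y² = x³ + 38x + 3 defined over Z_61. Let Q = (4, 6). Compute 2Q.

tangent at (4, 6): λ = (3·4² + 38)/(2·6) ≡ 25/12. 12⁻¹ ≡ 56 (mod 61), so λ ≡ 25·56 ≡ 58.
  x = λ² - 4 - 4 = 3364 - 8 ≡ 1; y = λ·(4 - 1) - 6 ≡ 46. → (1, 46)

(1, 46)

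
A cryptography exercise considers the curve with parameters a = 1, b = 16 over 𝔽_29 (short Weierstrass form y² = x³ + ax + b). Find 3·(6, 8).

(11, 16)

Write G = (6, 8).
Repeated addition: build up to 3G.
2G: tangent at (6, 8): λ = (3·6² + 1)/(2·8) ≡ 22/16. 16⁻¹ ≡ 20 (mod 29), so λ ≡ 22·20 ≡ 5.
  x = λ² - 6 - 6 = 25 - 12 ≡ 13; y = λ·(6 - 13) - 8 ≡ 15. → (13, 15)
3G: (13, 15) + (6, 8). λ = (8 - 15)/(6 - 13) ≡ 22/22 mod 29. 22⁻¹ ≡ 4 (mod 29), so λ ≡ 1.
  x = λ² - 13 - 6 = 1 - 19 ≡ 11; y = λ·(13 - 11) - 15 ≡ 16. → (11, 16)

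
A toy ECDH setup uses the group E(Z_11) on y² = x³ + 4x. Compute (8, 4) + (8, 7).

The two points share x = 8 and their y-coordinates satisfy 4 + 7 ≡ 0 (mod 11), so they are inverses. Their sum is O.

O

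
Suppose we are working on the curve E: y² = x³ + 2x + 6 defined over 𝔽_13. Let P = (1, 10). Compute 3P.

Repeated addition: build up to 3P.
2P: tangent at (1, 10): λ = (3·1² + 2)/(2·10) ≡ 5/7. 7⁻¹ ≡ 2 (mod 13), so λ ≡ 5·2 ≡ 10.
  x = λ² - 1 - 1 = 100 - 2 ≡ 7; y = λ·(1 - 7) - 10 ≡ 8. → (7, 8)
3P: (7, 8) + (1, 10). λ = (10 - 8)/(1 - 7) ≡ 2/7 mod 13. 7⁻¹ ≡ 2 (mod 13), so λ ≡ 4.
  x = λ² - 7 - 1 = 16 - 8 ≡ 8; y = λ·(7 - 8) - 8 ≡ 1. → (8, 1)

(8, 1)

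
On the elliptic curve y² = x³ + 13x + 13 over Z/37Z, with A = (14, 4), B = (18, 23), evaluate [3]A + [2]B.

First 3A:
Repeated addition: build up to 3A.
2A: tangent at (14, 4): λ = (3·14² + 13)/(2·4) ≡ 9/8. 8⁻¹ ≡ 14 (mod 37), so λ ≡ 9·14 ≡ 15.
  x = λ² - 14 - 14 = 225 - 28 ≡ 12; y = λ·(14 - 12) - 4 ≡ 26. → (12, 26)
3A: (12, 26) + (14, 4). λ = (4 - 26)/(14 - 12) ≡ 15/2 mod 37. 2⁻¹ ≡ 19 (mod 37), so λ ≡ 26.
  x = λ² - 12 - 14 = 676 - 26 ≡ 21; y = λ·(12 - 21) - 26 ≡ 36. → (21, 36)
3A = (21, 36).
Next 2B:
Repeated addition: build up to 2B.
2B: tangent at (18, 23): λ = (3·18² + 13)/(2·23) ≡ 23/9. 9⁻¹ ≡ 33 (mod 37), so λ ≡ 23·33 ≡ 19.
  x = λ² - 18 - 18 = 361 - 36 ≡ 29; y = λ·(18 - 29) - 23 ≡ 27. → (29, 27)
2B = (29, 27).
Finally 3A + 2B:
(21, 36) + (29, 27). λ = (27 - 36)/(29 - 21) ≡ 28/8 mod 37. 8⁻¹ ≡ 14 (mod 37) since 8·14 = 112 ≡ 1, so λ ≡ 22.
  x = λ² - 21 - 29 = 484 - 50 ≡ 27; y = λ·(21 - 27) - 36 ≡ 17. → (27, 17)

(27, 17)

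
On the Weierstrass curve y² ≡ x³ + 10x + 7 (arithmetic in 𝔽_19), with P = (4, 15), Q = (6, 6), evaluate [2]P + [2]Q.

First 2P:
Repeated addition: build up to 2P.
2P: tangent at (4, 15): λ = (3·4² + 10)/(2·15) ≡ 1/11. 11⁻¹ ≡ 7 (mod 19), so λ ≡ 1·7 ≡ 7.
  x = λ² - 4 - 4 = 49 - 8 ≡ 3; y = λ·(4 - 3) - 15 ≡ 11. → (3, 11)
2P = (3, 11).
Next 2Q:
Repeated addition: build up to 2Q.
2Q: tangent at (6, 6): λ = (3·6² + 10)/(2·6) ≡ 4/12. 12⁻¹ ≡ 8 (mod 19) since 12·8 = 96 ≡ 1, so λ ≡ 4·8 ≡ 13.
  x = λ² - 6 - 6 = 169 - 12 ≡ 5; y = λ·(6 - 5) - 6 ≡ 7. → (5, 7)
2Q = (5, 7).
Finally 2P + 2Q:
(3, 11) + (5, 7). λ = (7 - 11)/(5 - 3) ≡ 15/2 mod 19. 2⁻¹ ≡ 10 (mod 19) since 2·10 = 20 ≡ 1, so λ ≡ 17.
  x = λ² - 3 - 5 = 289 - 8 ≡ 15; y = λ·(3 - 15) - 11 ≡ 13. → (15, 13)

(15, 13)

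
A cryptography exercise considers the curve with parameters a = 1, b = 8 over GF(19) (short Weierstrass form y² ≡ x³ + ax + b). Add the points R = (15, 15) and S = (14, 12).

(18, 14)

(15, 15) + (14, 12). λ = (12 - 15)/(14 - 15) ≡ 16/18 mod 19. 18⁻¹ ≡ 18 (mod 19), so λ ≡ 3.
  x = λ² - 15 - 14 = 9 - 29 ≡ 18; y = λ·(15 - 18) - 15 ≡ 14. → (18, 14)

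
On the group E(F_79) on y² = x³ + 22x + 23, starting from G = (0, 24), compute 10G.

Double-and-add on 10 = (1010)₂. Start with G = (0, 24) for the leading 1-bit.
double: tangent at (0, 24): λ = (3·0² + 22)/(2·24) ≡ 22/48. 48⁻¹ ≡ 28 (mod 79) since 48·28 = 1344 ≡ 1, so λ ≡ 22·28 ≡ 63.
  x = λ² - 0 - 0 = 3969 - 0 ≡ 19; y = λ·(0 - 19) - 24 ≡ 43. → (19, 43)
double: tangent at (19, 43): λ = (3·19² + 22)/(2·43) ≡ 78/7. 7⁻¹ ≡ 34 (mod 79), so λ ≡ 78·34 ≡ 45.
  x = λ² - 19 - 19 = 2025 - 38 ≡ 12; y = λ·(19 - 12) - 43 ≡ 35. → (12, 35)
add G: (12, 35) + (0, 24). λ = (24 - 35)/(0 - 12) ≡ 68/67 mod 79. 67⁻¹ ≡ 46 (mod 79) since 67·46 = 3082 ≡ 1, so λ ≡ 47.
  x = λ² - 12 - 0 = 2209 - 12 ≡ 64; y = λ·(12 - 64) - 35 ≡ 49. → (64, 49)
double: tangent at (64, 49): λ = (3·64² + 22)/(2·49) ≡ 65/19. 19⁻¹ ≡ 25 (mod 79), so λ ≡ 65·25 ≡ 45.
  x = λ² - 64 - 64 = 2025 - 128 ≡ 1; y = λ·(64 - 1) - 49 ≡ 21. → (1, 21)

(1, 21)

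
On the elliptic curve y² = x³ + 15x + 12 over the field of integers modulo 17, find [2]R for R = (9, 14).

(12, 13)

tangent at (9, 14): λ = (3·9² + 15)/(2·14) ≡ 3/11. 11⁻¹ ≡ 14 (mod 17), so λ ≡ 3·14 ≡ 8.
  x = λ² - 9 - 9 = 64 - 18 ≡ 12; y = λ·(9 - 12) - 14 ≡ 13. → (12, 13)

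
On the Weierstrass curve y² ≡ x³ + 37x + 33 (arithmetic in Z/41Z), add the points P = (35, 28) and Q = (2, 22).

(2, 19)

(35, 28) + (2, 22). λ = (22 - 28)/(2 - 35) ≡ 35/8 mod 41. 8⁻¹ ≡ 36 (mod 41), so λ ≡ 30.
  x = λ² - 35 - 2 = 900 - 37 ≡ 2; y = λ·(35 - 2) - 28 ≡ 19. → (2, 19)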